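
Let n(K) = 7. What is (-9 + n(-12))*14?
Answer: -28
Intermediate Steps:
(-9 + n(-12))*14 = (-9 + 7)*14 = -2*14 = -28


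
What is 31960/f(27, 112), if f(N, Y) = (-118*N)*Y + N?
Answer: -6392/71361 ≈ -0.089573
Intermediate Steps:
f(N, Y) = N - 118*N*Y (f(N, Y) = -118*N*Y + N = N - 118*N*Y)
31960/f(27, 112) = 31960/((27*(1 - 118*112))) = 31960/((27*(1 - 13216))) = 31960/((27*(-13215))) = 31960/(-356805) = 31960*(-1/356805) = -6392/71361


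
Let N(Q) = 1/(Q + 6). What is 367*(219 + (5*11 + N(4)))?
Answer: 1005947/10 ≈ 1.0059e+5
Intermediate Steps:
N(Q) = 1/(6 + Q)
367*(219 + (5*11 + N(4))) = 367*(219 + (5*11 + 1/(6 + 4))) = 367*(219 + (55 + 1/10)) = 367*(219 + (55 + ⅒)) = 367*(219 + 551/10) = 367*(2741/10) = 1005947/10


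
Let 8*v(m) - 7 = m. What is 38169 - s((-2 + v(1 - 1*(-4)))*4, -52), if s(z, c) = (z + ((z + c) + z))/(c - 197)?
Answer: 9504023/249 ≈ 38169.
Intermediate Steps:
v(m) = 7/8 + m/8
s(z, c) = (c + 3*z)/(-197 + c) (s(z, c) = (z + ((c + z) + z))/(-197 + c) = (z + (c + 2*z))/(-197 + c) = (c + 3*z)/(-197 + c))
38169 - s((-2 + v(1 - 1*(-4)))*4, -52) = 38169 - (-52 + 3*((-2 + (7/8 + (1 - 1*(-4))/8))*4))/(-197 - 52) = 38169 - (-52 + 3*((-2 + (7/8 + (1 + 4)/8))*4))/(-249) = 38169 - (-1)*(-52 + 3*((-2 + (7/8 + (⅛)*5))*4))/249 = 38169 - (-1)*(-52 + 3*((-2 + (7/8 + 5/8))*4))/249 = 38169 - (-1)*(-52 + 3*((-2 + 3/2)*4))/249 = 38169 - (-1)*(-52 + 3*(-½*4))/249 = 38169 - (-1)*(-52 + 3*(-2))/249 = 38169 - (-1)*(-52 - 6)/249 = 38169 - (-1)*(-58)/249 = 38169 - 1*58/249 = 38169 - 58/249 = 9504023/249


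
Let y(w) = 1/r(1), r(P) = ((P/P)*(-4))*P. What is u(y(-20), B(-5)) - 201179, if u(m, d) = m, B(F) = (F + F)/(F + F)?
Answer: -804717/4 ≈ -2.0118e+5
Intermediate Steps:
r(P) = -4*P (r(P) = (1*(-4))*P = -4*P)
y(w) = -1/4 (y(w) = 1/(-4*1) = 1/(-4) = 1*(-1/4) = -1/4)
B(F) = 1 (B(F) = (2*F)/((2*F)) = (2*F)*(1/(2*F)) = 1)
u(y(-20), B(-5)) - 201179 = -1/4 - 201179 = -804717/4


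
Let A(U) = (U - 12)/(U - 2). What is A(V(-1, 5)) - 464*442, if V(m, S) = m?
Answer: -615251/3 ≈ -2.0508e+5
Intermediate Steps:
A(U) = (-12 + U)/(-2 + U)
A(V(-1, 5)) - 464*442 = (-12 - 1)/(-2 - 1) - 464*442 = -13/(-3) - 205088 = -⅓*(-13) - 205088 = 13/3 - 205088 = -615251/3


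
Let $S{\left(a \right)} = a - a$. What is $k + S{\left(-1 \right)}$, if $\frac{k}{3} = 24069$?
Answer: $72207$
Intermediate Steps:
$k = 72207$ ($k = 3 \cdot 24069 = 72207$)
$S{\left(a \right)} = 0$
$k + S{\left(-1 \right)} = 72207 + 0 = 72207$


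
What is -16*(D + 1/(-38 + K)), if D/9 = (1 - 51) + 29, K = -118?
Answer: 117940/39 ≈ 3024.1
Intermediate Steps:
D = -189 (D = 9*((1 - 51) + 29) = 9*(-50 + 29) = 9*(-21) = -189)
-16*(D + 1/(-38 + K)) = -16*(-189 + 1/(-38 - 118)) = -16*(-189 + 1/(-156)) = -16*(-189 - 1/156) = -16*(-29485/156) = 117940/39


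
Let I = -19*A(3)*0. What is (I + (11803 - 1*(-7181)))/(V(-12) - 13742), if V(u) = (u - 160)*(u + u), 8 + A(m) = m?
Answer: -9492/4807 ≈ -1.9746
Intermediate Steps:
A(m) = -8 + m
V(u) = 2*u*(-160 + u) (V(u) = (-160 + u)*(2*u) = 2*u*(-160 + u))
I = 0 (I = -19*(-8 + 3)*0 = -19*(-5)*0 = 95*0 = 0)
(I + (11803 - 1*(-7181)))/(V(-12) - 13742) = (0 + (11803 - 1*(-7181)))/(2*(-12)*(-160 - 12) - 13742) = (0 + (11803 + 7181))/(2*(-12)*(-172) - 13742) = (0 + 18984)/(4128 - 13742) = 18984/(-9614) = 18984*(-1/9614) = -9492/4807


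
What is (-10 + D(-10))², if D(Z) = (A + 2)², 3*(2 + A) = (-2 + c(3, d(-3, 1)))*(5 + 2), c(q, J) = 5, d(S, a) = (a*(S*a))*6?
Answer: 1521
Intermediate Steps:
d(S, a) = 6*S*a² (d(S, a) = (S*a²)*6 = 6*S*a²)
A = 5 (A = -2 + ((-2 + 5)*(5 + 2))/3 = -2 + (3*7)/3 = -2 + (⅓)*21 = -2 + 7 = 5)
D(Z) = 49 (D(Z) = (5 + 2)² = 7² = 49)
(-10 + D(-10))² = (-10 + 49)² = 39² = 1521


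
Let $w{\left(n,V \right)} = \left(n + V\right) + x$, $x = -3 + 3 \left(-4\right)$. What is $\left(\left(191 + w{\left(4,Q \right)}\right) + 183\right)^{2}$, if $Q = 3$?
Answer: $133956$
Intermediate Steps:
$x = -15$ ($x = -3 - 12 = -15$)
$w{\left(n,V \right)} = -15 + V + n$ ($w{\left(n,V \right)} = \left(n + V\right) - 15 = \left(V + n\right) - 15 = -15 + V + n$)
$\left(\left(191 + w{\left(4,Q \right)}\right) + 183\right)^{2} = \left(\left(191 + \left(-15 + 3 + 4\right)\right) + 183\right)^{2} = \left(\left(191 - 8\right) + 183\right)^{2} = \left(183 + 183\right)^{2} = 366^{2} = 133956$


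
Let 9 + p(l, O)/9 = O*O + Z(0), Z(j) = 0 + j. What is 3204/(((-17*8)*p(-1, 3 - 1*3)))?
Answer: 89/306 ≈ 0.29085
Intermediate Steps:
Z(j) = j
p(l, O) = -81 + 9*O**2 (p(l, O) = -81 + 9*(O*O + 0) = -81 + 9*(O**2 + 0) = -81 + 9*O**2)
3204/(((-17*8)*p(-1, 3 - 1*3))) = 3204/(((-17*8)*(-81 + 9*(3 - 1*3)**2))) = 3204/((-136*(-81 + 9*(3 - 3)**2))) = 3204/((-136*(-81 + 9*0**2))) = 3204/((-136*(-81 + 9*0))) = 3204/((-136*(-81 + 0))) = 3204/((-136*(-81))) = 3204/11016 = 3204*(1/11016) = 89/306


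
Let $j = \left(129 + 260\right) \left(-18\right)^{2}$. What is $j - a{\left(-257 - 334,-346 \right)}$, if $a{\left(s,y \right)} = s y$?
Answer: $-78450$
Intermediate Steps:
$j = 126036$ ($j = 389 \cdot 324 = 126036$)
$j - a{\left(-257 - 334,-346 \right)} = 126036 - \left(-257 - 334\right) \left(-346\right) = 126036 - \left(-591\right) \left(-346\right) = 126036 - 204486 = -78450$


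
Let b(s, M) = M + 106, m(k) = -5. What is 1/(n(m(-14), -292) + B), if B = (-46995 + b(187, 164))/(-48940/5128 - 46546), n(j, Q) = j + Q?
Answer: -59684207/17666308029 ≈ -0.0033784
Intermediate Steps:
b(s, M) = 106 + M
n(j, Q) = Q + j
B = 59901450/59684207 (B = (-46995 + (106 + 164))/(-48940/5128 - 46546) = (-46995 + 270)/(-48940*1/5128 - 46546) = -46725/(-12235/1282 - 46546) = -46725/(-59684207/1282) = -46725*(-1282/59684207) = 59901450/59684207 ≈ 1.0036)
1/(n(m(-14), -292) + B) = 1/((-292 - 5) + 59901450/59684207) = 1/(-297 + 59901450/59684207) = 1/(-17666308029/59684207) = -59684207/17666308029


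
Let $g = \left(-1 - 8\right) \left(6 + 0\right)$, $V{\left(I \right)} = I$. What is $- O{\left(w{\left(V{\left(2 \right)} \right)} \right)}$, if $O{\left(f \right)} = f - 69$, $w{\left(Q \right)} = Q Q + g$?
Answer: $119$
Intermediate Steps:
$g = -54$ ($g = \left(-9\right) 6 = -54$)
$w{\left(Q \right)} = -54 + Q^{2}$ ($w{\left(Q \right)} = Q Q - 54 = Q^{2} - 54 = -54 + Q^{2}$)
$O{\left(f \right)} = -69 + f$ ($O{\left(f \right)} = f - 69 = -69 + f$)
$- O{\left(w{\left(V{\left(2 \right)} \right)} \right)} = - (-69 - \left(54 - 2^{2}\right)) = - (-69 + \left(-54 + 4\right)) = - (-69 - 50) = \left(-1\right) \left(-119\right) = 119$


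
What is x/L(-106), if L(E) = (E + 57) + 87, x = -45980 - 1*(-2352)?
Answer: -21814/19 ≈ -1148.1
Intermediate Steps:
x = -43628 (x = -45980 + 2352 = -43628)
L(E) = 144 + E (L(E) = (57 + E) + 87 = 144 + E)
x/L(-106) = -43628/(144 - 106) = -43628/38 = -43628*1/38 = -21814/19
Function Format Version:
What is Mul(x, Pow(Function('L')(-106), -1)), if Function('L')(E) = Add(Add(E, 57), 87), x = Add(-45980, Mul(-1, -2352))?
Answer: Rational(-21814, 19) ≈ -1148.1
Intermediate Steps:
x = -43628 (x = Add(-45980, 2352) = -43628)
Function('L')(E) = Add(144, E) (Function('L')(E) = Add(Add(57, E), 87) = Add(144, E))
Mul(x, Pow(Function('L')(-106), -1)) = Mul(-43628, Pow(Add(144, -106), -1)) = Mul(-43628, Pow(38, -1)) = Mul(-43628, Rational(1, 38)) = Rational(-21814, 19)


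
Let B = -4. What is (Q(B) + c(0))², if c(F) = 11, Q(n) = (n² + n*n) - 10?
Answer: 1089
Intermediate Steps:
Q(n) = -10 + 2*n² (Q(n) = (n² + n²) - 10 = 2*n² - 10 = -10 + 2*n²)
(Q(B) + c(0))² = ((-10 + 2*(-4)²) + 11)² = ((-10 + 2*16) + 11)² = ((-10 + 32) + 11)² = (22 + 11)² = 33² = 1089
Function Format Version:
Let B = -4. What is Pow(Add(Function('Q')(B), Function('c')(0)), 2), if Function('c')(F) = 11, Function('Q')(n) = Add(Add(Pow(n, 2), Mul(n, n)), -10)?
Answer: 1089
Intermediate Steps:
Function('Q')(n) = Add(-10, Mul(2, Pow(n, 2))) (Function('Q')(n) = Add(Add(Pow(n, 2), Pow(n, 2)), -10) = Add(Mul(2, Pow(n, 2)), -10) = Add(-10, Mul(2, Pow(n, 2))))
Pow(Add(Function('Q')(B), Function('c')(0)), 2) = Pow(Add(Add(-10, Mul(2, Pow(-4, 2))), 11), 2) = Pow(Add(Add(-10, Mul(2, 16)), 11), 2) = Pow(Add(Add(-10, 32), 11), 2) = Pow(Add(22, 11), 2) = Pow(33, 2) = 1089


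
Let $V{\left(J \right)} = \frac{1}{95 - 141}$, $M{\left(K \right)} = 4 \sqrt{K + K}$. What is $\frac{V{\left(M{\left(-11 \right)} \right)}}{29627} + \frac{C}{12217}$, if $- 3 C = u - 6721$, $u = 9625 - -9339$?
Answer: $- \frac{5561770419}{16649840714} \approx -0.33404$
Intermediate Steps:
$u = 18964$ ($u = 9625 + 9339 = 18964$)
$M{\left(K \right)} = 4 \sqrt{2} \sqrt{K}$ ($M{\left(K \right)} = 4 \sqrt{2 K} = 4 \sqrt{2} \sqrt{K}$)
$V{\left(J \right)} = - \frac{1}{46}$ ($V{\left(J \right)} = \frac{1}{-46} = - \frac{1}{46}$)
$C = -4081$ ($C = - \frac{18964 - 6721}{3} = \left(- \frac{1}{3}\right) 12243 = -4081$)
$\frac{V{\left(M{\left(-11 \right)} \right)}}{29627} + \frac{C}{12217} = - \frac{1}{46 \cdot 29627} - \frac{4081}{12217} = \left(- \frac{1}{46}\right) \frac{1}{29627} - \frac{4081}{12217} = - \frac{1}{1362842} - \frac{4081}{12217} = - \frac{5561770419}{16649840714}$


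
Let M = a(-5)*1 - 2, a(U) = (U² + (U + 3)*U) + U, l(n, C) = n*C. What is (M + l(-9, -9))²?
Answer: 11881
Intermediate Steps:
l(n, C) = C*n
a(U) = U + U² + U*(3 + U) (a(U) = (U² + (3 + U)*U) + U = (U² + U*(3 + U)) + U = U + U² + U*(3 + U))
M = 28 (M = (2*(-5)*(2 - 5))*1 - 2 = (2*(-5)*(-3))*1 - 2 = 30*1 - 2 = 30 - 2 = 28)
(M + l(-9, -9))² = (28 - 9*(-9))² = (28 + 81)² = 109² = 11881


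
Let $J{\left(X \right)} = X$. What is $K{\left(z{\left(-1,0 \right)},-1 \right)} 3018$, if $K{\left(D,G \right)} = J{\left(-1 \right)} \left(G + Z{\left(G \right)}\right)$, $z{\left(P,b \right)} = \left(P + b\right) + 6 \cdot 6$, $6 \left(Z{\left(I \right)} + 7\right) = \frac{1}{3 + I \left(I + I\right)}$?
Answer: $\frac{120217}{5} \approx 24043.0$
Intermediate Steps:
$Z{\left(I \right)} = -7 + \frac{1}{6 \left(3 + 2 I^{2}\right)}$ ($Z{\left(I \right)} = -7 + \frac{1}{6 \left(3 + I \left(I + I\right)\right)} = -7 + \frac{1}{6 \left(3 + I 2 I\right)} = -7 + \frac{1}{6 \left(3 + 2 I^{2}\right)}$)
$z{\left(P,b \right)} = 36 + P + b$ ($z{\left(P,b \right)} = \left(P + b\right) + 36 = 36 + P + b$)
$K{\left(D,G \right)} = - G - \frac{-125 - 84 G^{2}}{6 \left(3 + 2 G^{2}\right)}$ ($K{\left(D,G \right)} = - (G + \frac{-125 - 84 G^{2}}{6 \left(3 + 2 G^{2}\right)}) = - G - \frac{-125 - 84 G^{2}}{6 \left(3 + 2 G^{2}\right)}$)
$K{\left(z{\left(-1,0 \right)},-1 \right)} 3018 = \frac{125 - -18 - 12 \left(-1\right)^{3} + 84 \left(-1\right)^{2}}{6 \left(3 + 2 \left(-1\right)^{2}\right)} 3018 = \frac{125 + 18 - -12 + 84 \cdot 1}{6 \left(3 + 2 \cdot 1\right)} 3018 = \frac{125 + 18 + 12 + 84}{6 \left(3 + 2\right)} 3018 = \frac{1}{6} \cdot \frac{1}{5} \cdot 239 \cdot 3018 = \frac{239}{30} \cdot 3018 = \frac{120217}{5}$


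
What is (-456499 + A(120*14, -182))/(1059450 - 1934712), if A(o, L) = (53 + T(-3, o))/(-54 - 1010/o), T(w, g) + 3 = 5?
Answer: 4187474567/8028778326 ≈ 0.52156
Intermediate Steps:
T(w, g) = 2 (T(w, g) = -3 + 5 = 2)
A(o, L) = 55/(-54 - 1010/o) (A(o, L) = (53 + 2)/(-54 - 1010/o) = 55/(-54 - 1010/o))
(-456499 + A(120*14, -182))/(1059450 - 1934712) = (-456499 - 55*120*14/(1010 + 54*(120*14)))/(1059450 - 1934712) = (-456499 - 55*1680/(1010 + 54*1680))/(-875262) = (-456499 - 55*1680/(1010 + 90720))*(-1/875262) = (-456499 - 55*1680/91730)*(-1/875262) = (-456499 - 55*1680*1/91730)*(-1/875262) = (-456499 - 9240/9173)*(-1/875262) = -4187474567/9173*(-1/875262) = 4187474567/8028778326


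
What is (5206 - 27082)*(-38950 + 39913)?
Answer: -21066588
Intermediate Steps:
(5206 - 27082)*(-38950 + 39913) = -21876*963 = -21066588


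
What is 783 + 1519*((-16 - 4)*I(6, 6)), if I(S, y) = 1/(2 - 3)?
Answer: 31163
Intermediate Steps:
I(S, y) = -1 (I(S, y) = 1/(-1) = -1)
783 + 1519*((-16 - 4)*I(6, 6)) = 783 + 1519*((-16 - 4)*(-1)) = 783 + 1519*(-20*(-1)) = 783 + 1519*20 = 783 + 30380 = 31163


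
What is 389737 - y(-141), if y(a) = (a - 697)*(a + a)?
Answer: 153421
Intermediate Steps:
y(a) = 2*a*(-697 + a) (y(a) = (-697 + a)*(2*a) = 2*a*(-697 + a))
389737 - y(-141) = 389737 - 2*(-141)*(-697 - 141) = 389737 - 2*(-141)*(-838) = 389737 - 1*236316 = 389737 - 236316 = 153421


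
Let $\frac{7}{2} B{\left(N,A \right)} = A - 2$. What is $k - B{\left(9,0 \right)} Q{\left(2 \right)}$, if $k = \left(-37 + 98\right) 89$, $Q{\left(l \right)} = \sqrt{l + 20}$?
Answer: $5429 + \frac{4 \sqrt{22}}{7} \approx 5431.7$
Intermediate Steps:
$Q{\left(l \right)} = \sqrt{20 + l}$
$B{\left(N,A \right)} = - \frac{4}{7} + \frac{2 A}{7}$ ($B{\left(N,A \right)} = \frac{2 \left(A - 2\right)}{7} = \frac{2 \left(-2 + A\right)}{7} = - \frac{4}{7} + \frac{2 A}{7}$)
$k = 5429$ ($k = 61 \cdot 89 = 5429$)
$k - B{\left(9,0 \right)} Q{\left(2 \right)} = 5429 - \left(- \frac{4}{7} + \frac{2}{7} \cdot 0\right) \sqrt{20 + 2} = 5429 - \left(- \frac{4}{7} + 0\right) \sqrt{22} = 5429 - - \frac{4 \sqrt{22}}{7} = 5429 + \frac{4 \sqrt{22}}{7}$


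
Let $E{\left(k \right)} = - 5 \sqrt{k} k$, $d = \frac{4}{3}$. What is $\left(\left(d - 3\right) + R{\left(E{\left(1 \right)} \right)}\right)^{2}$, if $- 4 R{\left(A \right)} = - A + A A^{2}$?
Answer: $\frac{7225}{9} \approx 802.78$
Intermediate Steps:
$d = \frac{4}{3}$ ($d = 4 \cdot \frac{1}{3} = \frac{4}{3} \approx 1.3333$)
$E{\left(k \right)} = - 5 k^{\frac{3}{2}}$
$R{\left(A \right)} = - \frac{A^{3}}{4} + \frac{A}{4}$ ($R{\left(A \right)} = - \frac{- A + A A^{2}}{4} = - \frac{- A + A^{3}}{4} = - \frac{A^{3} - A}{4} = - \frac{A^{3}}{4} + \frac{A}{4}$)
$\left(\left(d - 3\right) + R{\left(E{\left(1 \right)} \right)}\right)^{2} = \left(\left(\frac{4}{3} - 3\right) + \frac{- 5 \cdot 1^{\frac{3}{2}} \left(1 - \left(- 5 \cdot 1^{\frac{3}{2}}\right)^{2}\right)}{4}\right)^{2} = \left(- \frac{5}{3} + \frac{\left(-5\right) 1 \left(1 - \left(\left(-5\right) 1\right)^{2}\right)}{4}\right)^{2} = \left(- \frac{5}{3} + \frac{1}{4} \left(-5\right) \left(1 - \left(-5\right)^{2}\right)\right)^{2} = \left(- \frac{5}{3} + \frac{1}{4} \left(-5\right) \left(1 - 25\right)\right)^{2} = \left(- \frac{5}{3} + \frac{1}{4} \left(-5\right) \left(-24\right)\right)^{2} = \left(- \frac{5}{3} + 30\right)^{2} = \left(\frac{85}{3}\right)^{2} = \frac{7225}{9}$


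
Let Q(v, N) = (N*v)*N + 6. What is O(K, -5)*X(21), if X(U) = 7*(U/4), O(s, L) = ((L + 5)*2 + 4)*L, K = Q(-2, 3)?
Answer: -735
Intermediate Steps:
Q(v, N) = 6 + v*N² (Q(v, N) = v*N² + 6 = 6 + v*N²)
K = -12 (K = 6 - 2*3² = 6 - 2*9 = 6 - 18 = -12)
O(s, L) = L*(14 + 2*L) (O(s, L) = ((5 + L)*2 + 4)*L = ((10 + 2*L) + 4)*L = (14 + 2*L)*L = L*(14 + 2*L))
X(U) = 7*U/4 (X(U) = 7*(U*(¼)) = 7*(U/4) = 7*U/4)
O(K, -5)*X(21) = (2*(-5)*(7 - 5))*((7/4)*21) = (2*(-5)*2)*(147/4) = -20*147/4 = -735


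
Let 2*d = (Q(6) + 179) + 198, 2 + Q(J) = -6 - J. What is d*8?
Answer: 1452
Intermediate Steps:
Q(J) = -8 - J (Q(J) = -2 + (-6 - J) = -8 - J)
d = 363/2 (d = (((-8 - 1*6) + 179) + 198)/2 = (((-8 - 6) + 179) + 198)/2 = ((-14 + 179) + 198)/2 = (165 + 198)/2 = (½)*363 = 363/2 ≈ 181.50)
d*8 = (363/2)*8 = 1452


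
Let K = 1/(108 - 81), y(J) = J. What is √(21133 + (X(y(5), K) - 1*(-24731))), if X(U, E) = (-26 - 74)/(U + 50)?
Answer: 2*√1387331/11 ≈ 214.15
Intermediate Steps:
K = 1/27 ≈ 0.037037
X(U, E) = -100/(50 + U)
√(21133 + (X(y(5), K) - 1*(-24731))) = √(21133 + (-100/(50 + 5) - 1*(-24731))) = √(21133 + (-100/55 + 24731)) = √(21133 + (-100*1/55 + 24731)) = √(21133 + (-20/11 + 24731)) = √(21133 + 272021/11) = √(504484/11) = 2*√1387331/11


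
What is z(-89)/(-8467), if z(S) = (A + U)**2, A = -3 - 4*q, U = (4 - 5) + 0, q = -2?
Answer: -16/8467 ≈ -0.0018897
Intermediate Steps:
U = -1 (U = -1 + 0 = -1)
A = 5 (A = -3 - 4*(-2) = -3 + 8 = 5)
z(S) = 16 (z(S) = (5 - 1)**2 = 4**2 = 16)
z(-89)/(-8467) = 16/(-8467) = 16*(-1/8467) = -16/8467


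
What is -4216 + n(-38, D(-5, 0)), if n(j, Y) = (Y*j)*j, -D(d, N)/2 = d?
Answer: 10224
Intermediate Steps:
D(d, N) = -2*d
n(j, Y) = Y*j**2
-4216 + n(-38, D(-5, 0)) = -4216 - 2*(-5)*(-38)**2 = -4216 + 10*1444 = -4216 + 14440 = 10224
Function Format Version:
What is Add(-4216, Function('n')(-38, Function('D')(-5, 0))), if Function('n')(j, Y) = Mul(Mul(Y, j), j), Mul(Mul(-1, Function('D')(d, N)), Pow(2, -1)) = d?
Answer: 10224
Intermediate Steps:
Function('D')(d, N) = Mul(-2, d)
Function('n')(j, Y) = Mul(Y, Pow(j, 2))
Add(-4216, Function('n')(-38, Function('D')(-5, 0))) = Add(-4216, Mul(Mul(-2, -5), Pow(-38, 2))) = Add(-4216, Mul(10, 1444)) = Add(-4216, 14440) = 10224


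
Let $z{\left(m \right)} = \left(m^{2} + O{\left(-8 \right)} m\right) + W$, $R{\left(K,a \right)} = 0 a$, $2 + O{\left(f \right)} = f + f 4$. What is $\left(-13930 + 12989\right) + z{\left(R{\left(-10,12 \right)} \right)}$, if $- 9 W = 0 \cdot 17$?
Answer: $-941$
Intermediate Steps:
$O{\left(f \right)} = -2 + 5 f$ ($O{\left(f \right)} = -2 + \left(f + f 4\right) = -2 + \left(f + 4 f\right) = -2 + 5 f$)
$W = 0$ ($W = - \frac{0 \cdot 17}{9} = \left(- \frac{1}{9}\right) 0 = 0$)
$R{\left(K,a \right)} = 0$
$z{\left(m \right)} = m^{2} - 42 m$ ($z{\left(m \right)} = \left(m^{2} + \left(-2 + 5 \left(-8\right)\right) m\right) + 0 = \left(m^{2} + \left(-2 - 40\right) m\right) + 0 = \left(m^{2} - 42 m\right) + 0 = m^{2} - 42 m$)
$\left(-13930 + 12989\right) + z{\left(R{\left(-10,12 \right)} \right)} = \left(-13930 + 12989\right) + 0 \left(-42 + 0\right) = -941 + 0 \left(-42\right) = -941 + 0 = -941$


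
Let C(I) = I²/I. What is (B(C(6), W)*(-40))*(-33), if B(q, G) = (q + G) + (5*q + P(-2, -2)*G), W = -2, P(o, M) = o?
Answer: 50160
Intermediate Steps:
C(I) = I
B(q, G) = -G + 6*q (B(q, G) = (q + G) + (5*q - 2*G) = (G + q) + (-2*G + 5*q) = -G + 6*q)
(B(C(6), W)*(-40))*(-33) = ((-1*(-2) + 6*6)*(-40))*(-33) = ((2 + 36)*(-40))*(-33) = (38*(-40))*(-33) = -1520*(-33) = 50160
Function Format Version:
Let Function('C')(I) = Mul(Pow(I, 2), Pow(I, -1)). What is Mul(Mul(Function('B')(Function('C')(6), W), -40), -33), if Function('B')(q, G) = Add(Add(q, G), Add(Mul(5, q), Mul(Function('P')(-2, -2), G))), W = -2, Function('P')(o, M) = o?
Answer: 50160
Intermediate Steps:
Function('C')(I) = I
Function('B')(q, G) = Add(Mul(-1, G), Mul(6, q)) (Function('B')(q, G) = Add(Add(q, G), Add(Mul(5, q), Mul(-2, G))) = Add(Add(G, q), Add(Mul(-2, G), Mul(5, q))) = Add(Mul(-1, G), Mul(6, q)))
Mul(Mul(Function('B')(Function('C')(6), W), -40), -33) = Mul(Mul(Add(Mul(-1, -2), Mul(6, 6)), -40), -33) = Mul(Mul(Add(2, 36), -40), -33) = Mul(Mul(38, -40), -33) = Mul(-1520, -33) = 50160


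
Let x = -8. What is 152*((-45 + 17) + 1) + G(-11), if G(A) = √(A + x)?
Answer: -4104 + I*√19 ≈ -4104.0 + 4.3589*I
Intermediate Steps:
G(A) = √(-8 + A) (G(A) = √(A - 8) = √(-8 + A))
152*((-45 + 17) + 1) + G(-11) = 152*((-45 + 17) + 1) + √(-8 - 11) = 152*(-28 + 1) + √(-19) = 152*(-27) + I*√19 = -4104 + I*√19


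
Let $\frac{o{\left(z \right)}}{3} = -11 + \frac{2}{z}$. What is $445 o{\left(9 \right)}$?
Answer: $- \frac{43165}{3} \approx -14388.0$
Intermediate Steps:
$o{\left(z \right)} = -33 + \frac{6}{z}$ ($o{\left(z \right)} = 3 \left(-11 + \frac{2}{z}\right) = -33 + \frac{6}{z}$)
$445 o{\left(9 \right)} = 445 \left(-33 + \frac{6}{9}\right) = 445 \left(-33 + 6 \cdot \frac{1}{9}\right) = 445 \left(-33 + \frac{2}{3}\right) = 445 \left(- \frac{97}{3}\right) = - \frac{43165}{3}$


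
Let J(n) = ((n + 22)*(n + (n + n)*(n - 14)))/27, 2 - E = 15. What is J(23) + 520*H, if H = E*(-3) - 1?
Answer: 61465/3 ≈ 20488.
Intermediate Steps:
E = -13 (E = 2 - 1*15 = 2 - 15 = -13)
J(n) = (22 + n)*(n + 2*n*(-14 + n))/27 (J(n) = ((22 + n)*(n + (2*n)*(-14 + n)))*(1/27) = ((22 + n)*(n + 2*n*(-14 + n)))*(1/27) = (22 + n)*(n + 2*n*(-14 + n))/27)
H = 38 (H = -13*(-3) - 1 = 39 - 1 = 38)
J(23) + 520*H = (1/27)*23*(-594 + 2*23² + 17*23) + 520*38 = (1/27)*23*(-594 + 2*529 + 391) + 19760 = (1/27)*23*(-594 + 1058 + 391) + 19760 = (1/27)*23*855 + 19760 = 2185/3 + 19760 = 61465/3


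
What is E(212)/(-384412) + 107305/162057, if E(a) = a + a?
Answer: 1470736339/2224880553 ≈ 0.66104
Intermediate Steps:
E(a) = 2*a
E(212)/(-384412) + 107305/162057 = (2*212)/(-384412) + 107305/162057 = 424*(-1/384412) + 107305*(1/162057) = -106/96103 + 107305/162057 = 1470736339/2224880553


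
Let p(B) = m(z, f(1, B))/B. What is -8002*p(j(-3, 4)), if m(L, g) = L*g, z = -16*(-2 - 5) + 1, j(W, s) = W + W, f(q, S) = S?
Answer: -904226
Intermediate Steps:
j(W, s) = 2*W
z = 113 (z = -16*(-7) + 1 = -4*(-28) + 1 = 112 + 1 = 113)
p(B) = 113 (p(B) = (113*B)/B = 113)
-8002*p(j(-3, 4)) = -8002*113 = -904226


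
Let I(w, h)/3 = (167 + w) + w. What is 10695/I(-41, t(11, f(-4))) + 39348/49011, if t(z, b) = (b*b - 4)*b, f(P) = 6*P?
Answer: 41077/961 ≈ 42.744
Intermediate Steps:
t(z, b) = b*(-4 + b²) (t(z, b) = (b² - 4)*b = (-4 + b²)*b = b*(-4 + b²))
I(w, h) = 501 + 6*w (I(w, h) = 3*((167 + w) + w) = 3*(167 + 2*w) = 501 + 6*w)
10695/I(-41, t(11, f(-4))) + 39348/49011 = 10695/(501 + 6*(-41)) + 39348/49011 = 10695/(501 - 246) + 39348*(1/49011) = 10695/255 + 13116/16337 = 10695*(1/255) + 13116/16337 = 713/17 + 13116/16337 = 41077/961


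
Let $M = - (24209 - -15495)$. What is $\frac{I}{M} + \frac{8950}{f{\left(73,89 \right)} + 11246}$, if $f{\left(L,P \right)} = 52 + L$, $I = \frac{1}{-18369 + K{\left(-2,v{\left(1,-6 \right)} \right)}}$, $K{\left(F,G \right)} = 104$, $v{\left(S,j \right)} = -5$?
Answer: $\frac{6490482373371}{8246175970760} \approx 0.78709$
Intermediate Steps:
$M = -39704$ ($M = - (24209 + 15495) = \left(-1\right) 39704 = -39704$)
$I = - \frac{1}{18265}$ ($I = \frac{1}{-18369 + 104} = \frac{1}{-18265} = - \frac{1}{18265} \approx -5.475 \cdot 10^{-5}$)
$\frac{I}{M} + \frac{8950}{f{\left(73,89 \right)} + 11246} = - \frac{1}{18265 \left(-39704\right)} + \frac{8950}{\left(52 + 73\right) + 11246} = \left(- \frac{1}{18265}\right) \left(- \frac{1}{39704}\right) + \frac{8950}{125 + 11246} = \frac{1}{725193560} + \frac{8950}{11371} = \frac{6490482373371}{8246175970760}$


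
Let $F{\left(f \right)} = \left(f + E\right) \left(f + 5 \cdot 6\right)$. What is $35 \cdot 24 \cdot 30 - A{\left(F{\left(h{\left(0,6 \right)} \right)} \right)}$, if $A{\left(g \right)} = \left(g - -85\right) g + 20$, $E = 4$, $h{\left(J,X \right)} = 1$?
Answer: $-12020$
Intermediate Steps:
$F{\left(f \right)} = \left(4 + f\right) \left(30 + f\right)$ ($F{\left(f \right)} = \left(f + 4\right) \left(f + 5 \cdot 6\right) = \left(4 + f\right) \left(f + 30\right) = \left(4 + f\right) \left(30 + f\right)$)
$A{\left(g \right)} = 20 + g \left(85 + g\right)$ ($A{\left(g \right)} = \left(g + 85\right) g + 20 = \left(85 + g\right) g + 20 = g \left(85 + g\right) + 20 = 20 + g \left(85 + g\right)$)
$35 \cdot 24 \cdot 30 - A{\left(F{\left(h{\left(0,6 \right)} \right)} \right)} = 35 \cdot 24 \cdot 30 - \left(20 + \left(120 + 1^{2} + 34 \cdot 1\right)^{2} + 85 \left(120 + 1^{2} + 34 \cdot 1\right)\right) = 840 \cdot 30 - \left(20 + \left(120 + 1 + 34\right)^{2} + 85 \left(120 + 1 + 34\right)\right) = 25200 - \left(20 + 155^{2} + 85 \cdot 155\right) = 25200 - \left(20 + 24025 + 13175\right) = 25200 - 37220 = -12020$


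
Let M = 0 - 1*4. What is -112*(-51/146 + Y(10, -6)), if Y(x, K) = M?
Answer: 35560/73 ≈ 487.12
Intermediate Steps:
M = -4 (M = 0 - 4 = -4)
Y(x, K) = -4
-112*(-51/146 + Y(10, -6)) = -112*(-51/146 - 4) = -112*(-635/146) = 35560/73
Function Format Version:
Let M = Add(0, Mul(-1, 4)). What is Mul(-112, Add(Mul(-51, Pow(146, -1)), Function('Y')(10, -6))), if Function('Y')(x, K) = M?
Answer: Rational(35560, 73) ≈ 487.12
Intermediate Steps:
M = -4 (M = Add(0, -4) = -4)
Function('Y')(x, K) = -4
Mul(-112, Add(Mul(-51, Pow(146, -1)), Function('Y')(10, -6))) = Mul(-112, Add(Mul(-51, Pow(146, -1)), -4)) = Mul(-112, Add(Mul(-51, Rational(1, 146)), -4)) = Mul(-112, Add(Rational(-51, 146), -4)) = Mul(-112, Rational(-635, 146)) = Rational(35560, 73)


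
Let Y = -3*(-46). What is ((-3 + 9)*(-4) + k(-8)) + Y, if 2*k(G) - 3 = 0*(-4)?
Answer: 231/2 ≈ 115.50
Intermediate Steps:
Y = 138
k(G) = 3/2 (k(G) = 3/2 + (0*(-4))/2 = 3/2 + (1/2)*0 = 3/2 + 0 = 3/2)
((-3 + 9)*(-4) + k(-8)) + Y = ((-3 + 9)*(-4) + 3/2) + 138 = (6*(-4) + 3/2) + 138 = (-24 + 3/2) + 138 = -45/2 + 138 = 231/2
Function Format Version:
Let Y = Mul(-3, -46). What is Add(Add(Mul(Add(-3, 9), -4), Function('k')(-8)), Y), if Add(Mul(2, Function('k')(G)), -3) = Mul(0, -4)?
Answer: Rational(231, 2) ≈ 115.50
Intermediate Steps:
Y = 138
Function('k')(G) = Rational(3, 2) (Function('k')(G) = Add(Rational(3, 2), Mul(Rational(1, 2), Mul(0, -4))) = Add(Rational(3, 2), Mul(Rational(1, 2), 0)) = Add(Rational(3, 2), 0) = Rational(3, 2))
Add(Add(Mul(Add(-3, 9), -4), Function('k')(-8)), Y) = Add(Add(Mul(Add(-3, 9), -4), Rational(3, 2)), 138) = Add(Add(Mul(6, -4), Rational(3, 2)), 138) = Add(Add(-24, Rational(3, 2)), 138) = Add(Rational(-45, 2), 138) = Rational(231, 2)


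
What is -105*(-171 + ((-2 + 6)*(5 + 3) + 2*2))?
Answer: 14175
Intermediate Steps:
-105*(-171 + ((-2 + 6)*(5 + 3) + 2*2)) = -105*(-171 + (4*8 + 4)) = -105*(-171 + (32 + 4)) = -105*(-171 + 36) = -105*(-135) = 14175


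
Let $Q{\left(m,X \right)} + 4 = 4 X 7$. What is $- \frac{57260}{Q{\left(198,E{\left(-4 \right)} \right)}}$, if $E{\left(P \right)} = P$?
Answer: $\frac{14315}{29} \approx 493.62$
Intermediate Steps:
$Q{\left(m,X \right)} = -4 + 28 X$ ($Q{\left(m,X \right)} = -4 + 4 X 7 = -4 + 28 X$)
$- \frac{57260}{Q{\left(198,E{\left(-4 \right)} \right)}} = - \frac{57260}{-4 + 28 \left(-4\right)} = - \frac{57260}{-4 - 112} = - \frac{57260}{-116} = \left(-57260\right) \left(- \frac{1}{116}\right) = \frac{14315}{29}$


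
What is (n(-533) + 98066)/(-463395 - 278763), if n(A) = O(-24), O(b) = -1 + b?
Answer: -98041/742158 ≈ -0.13210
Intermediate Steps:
n(A) = -25 (n(A) = -1 - 24 = -25)
(n(-533) + 98066)/(-463395 - 278763) = (-25 + 98066)/(-463395 - 278763) = 98041/(-742158) = 98041*(-1/742158) = -98041/742158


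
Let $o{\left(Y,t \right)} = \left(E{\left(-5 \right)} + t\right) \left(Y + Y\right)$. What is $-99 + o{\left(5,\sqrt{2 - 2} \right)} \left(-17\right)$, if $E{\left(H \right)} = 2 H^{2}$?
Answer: $-8599$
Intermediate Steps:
$o{\left(Y,t \right)} = 2 Y \left(50 + t\right)$ ($o{\left(Y,t \right)} = \left(2 \left(-5\right)^{2} + t\right) \left(Y + Y\right) = \left(2 \cdot 25 + t\right) 2 Y = \left(50 + t\right) 2 Y = 2 Y \left(50 + t\right)$)
$-99 + o{\left(5,\sqrt{2 - 2} \right)} \left(-17\right) = -99 + 2 \cdot 5 \left(50 + \sqrt{2 - 2}\right) \left(-17\right) = -99 + 2 \cdot 5 \left(50 + \sqrt{0}\right) \left(-17\right) = -99 + 2 \cdot 5 \left(50 + 0\right) \left(-17\right) = -99 + 2 \cdot 5 \cdot 50 \left(-17\right) = -99 + 500 \left(-17\right) = -99 - 8500 = -8599$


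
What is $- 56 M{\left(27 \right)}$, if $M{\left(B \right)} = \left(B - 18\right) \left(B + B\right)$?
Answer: $-27216$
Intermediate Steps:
$M{\left(B \right)} = 2 B \left(-18 + B\right)$ ($M{\left(B \right)} = \left(-18 + B\right) 2 B = 2 B \left(-18 + B\right)$)
$- 56 M{\left(27 \right)} = - 56 \cdot 2 \cdot 27 \left(-18 + 27\right) = - 56 \cdot 2 \cdot 27 \cdot 9 = \left(-56\right) 486 = -27216$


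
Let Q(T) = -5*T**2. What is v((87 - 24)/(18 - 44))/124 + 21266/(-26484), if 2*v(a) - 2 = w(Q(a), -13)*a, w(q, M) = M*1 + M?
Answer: -888127/1642008 ≈ -0.54088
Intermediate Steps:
w(q, M) = 2*M (w(q, M) = M + M = 2*M)
v(a) = 1 - 13*a (v(a) = 1 + ((2*(-13))*a)/2 = 1 + (-26*a)/2 = 1 - 13*a)
v((87 - 24)/(18 - 44))/124 + 21266/(-26484) = (1 - 13*(87 - 24)/(18 - 44))/124 + 21266/(-26484) = (1 - 819/(-26))*(1/124) + 21266*(-1/26484) = (1 - 819*(-1)/26)*(1/124) - 10633/13242 = (1 - 13*(-63/26))*(1/124) - 10633/13242 = (1 + 63/2)*(1/124) - 10633/13242 = (65/2)*(1/124) - 10633/13242 = 65/248 - 10633/13242 = -888127/1642008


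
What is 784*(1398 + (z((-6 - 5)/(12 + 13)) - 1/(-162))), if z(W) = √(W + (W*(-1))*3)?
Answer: 88778984/81 + 784*√22/5 ≈ 1.0968e+6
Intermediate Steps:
z(W) = √2*√(-W) (z(W) = √(W - W*3) = √(W - 3*W) = √(-2*W) = √2*√(-W))
784*(1398 + (z((-6 - 5)/(12 + 13)) - 1/(-162))) = 784*(1398 + (√2*√(-(-6 - 5)/(12 + 13)) - 1/(-162))) = 784*(1398 + (√2*√(-(-11)/25) - 1*(-1/162))) = 784*(1398 + (√2*√(-(-11)/25) + 1/162)) = 784*(1398 + (√2*√(-1*(-11/25)) + 1/162)) = 784*(1398 + (√2*√(11/25) + 1/162)) = 784*(1398 + (√2*(√11/5) + 1/162)) = 784*(1398 + (√22/5 + 1/162)) = 784*(1398 + (1/162 + √22/5)) = 784*(226477/162 + √22/5) = 88778984/81 + 784*√22/5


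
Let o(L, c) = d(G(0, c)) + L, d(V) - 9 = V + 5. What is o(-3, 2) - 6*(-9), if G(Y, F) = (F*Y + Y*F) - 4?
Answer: 61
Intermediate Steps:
G(Y, F) = -4 + 2*F*Y (G(Y, F) = (F*Y + F*Y) - 4 = 2*F*Y - 4 = -4 + 2*F*Y)
d(V) = 14 + V (d(V) = 9 + (V + 5) = 9 + (5 + V) = 14 + V)
o(L, c) = 10 + L (o(L, c) = (14 + (-4 + 2*c*0)) + L = (14 + (-4 + 0)) + L = (14 - 4) + L = 10 + L)
o(-3, 2) - 6*(-9) = (10 - 3) - 6*(-9) = 7 + 54 = 61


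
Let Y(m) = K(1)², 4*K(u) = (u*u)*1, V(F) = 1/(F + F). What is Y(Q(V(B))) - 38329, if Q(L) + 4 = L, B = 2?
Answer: -613263/16 ≈ -38329.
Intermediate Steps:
V(F) = 1/(2*F)
Q(L) = -4 + L
K(u) = u²/4 (K(u) = ((u*u)*1)/4 = (u²*1)/4 = u²/4)
Y(m) = 1/16 (Y(m) = ((¼)*1²)² = ((¼)*1)² = (¼)² = 1/16)
Y(Q(V(B))) - 38329 = 1/16 - 38329 = -613263/16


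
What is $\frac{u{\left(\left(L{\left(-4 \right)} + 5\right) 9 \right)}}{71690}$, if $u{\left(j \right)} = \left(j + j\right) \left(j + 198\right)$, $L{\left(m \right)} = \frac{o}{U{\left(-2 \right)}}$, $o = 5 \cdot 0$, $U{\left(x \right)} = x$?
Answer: $\frac{2187}{7169} \approx 0.30506$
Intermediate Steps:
$o = 0$
$L{\left(m \right)} = 0$ ($L{\left(m \right)} = \frac{0}{-2} = 0 \left(- \frac{1}{2}\right) = 0$)
$u{\left(j \right)} = 2 j \left(198 + j\right)$
$\frac{u{\left(\left(L{\left(-4 \right)} + 5\right) 9 \right)}}{71690} = \frac{2 \left(0 + 5\right) 9 \left(198 + \left(0 + 5\right) 9\right)}{71690} = 2 \cdot 5 \cdot 9 \left(198 + 5 \cdot 9\right) \frac{1}{71690} = 2 \cdot 45 \left(198 + 45\right) \frac{1}{71690} = 2 \cdot 45 \cdot 243 \cdot \frac{1}{71690} = 21870 \cdot \frac{1}{71690} = \frac{2187}{7169}$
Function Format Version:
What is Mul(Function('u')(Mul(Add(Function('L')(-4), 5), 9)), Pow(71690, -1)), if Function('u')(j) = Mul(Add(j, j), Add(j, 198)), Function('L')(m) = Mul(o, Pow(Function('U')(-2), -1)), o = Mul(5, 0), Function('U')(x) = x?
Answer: Rational(2187, 7169) ≈ 0.30506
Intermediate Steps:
o = 0
Function('L')(m) = 0 (Function('L')(m) = Mul(0, Pow(-2, -1)) = Mul(0, Rational(-1, 2)) = 0)
Function('u')(j) = Mul(2, j, Add(198, j)) (Function('u')(j) = Mul(Mul(2, j), Add(198, j)) = Mul(2, j, Add(198, j)))
Mul(Function('u')(Mul(Add(Function('L')(-4), 5), 9)), Pow(71690, -1)) = Mul(Mul(2, Mul(Add(0, 5), 9), Add(198, Mul(Add(0, 5), 9))), Pow(71690, -1)) = Mul(Mul(2, Mul(5, 9), Add(198, Mul(5, 9))), Rational(1, 71690)) = Mul(Mul(2, 45, Add(198, 45)), Rational(1, 71690)) = Mul(Mul(2, 45, 243), Rational(1, 71690)) = Mul(21870, Rational(1, 71690)) = Rational(2187, 7169)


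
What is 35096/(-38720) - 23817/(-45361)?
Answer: -83724427/219547240 ≈ -0.38135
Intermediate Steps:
35096/(-38720) - 23817/(-45361) = 35096*(-1/38720) - 23817*(-1/45361) = -4387/4840 + 23817/45361 = -83724427/219547240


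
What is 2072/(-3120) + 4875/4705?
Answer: 136531/366990 ≈ 0.37203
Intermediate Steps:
2072/(-3120) + 4875/4705 = 2072*(-1/3120) + 4875*(1/4705) = -259/390 + 975/941 = 136531/366990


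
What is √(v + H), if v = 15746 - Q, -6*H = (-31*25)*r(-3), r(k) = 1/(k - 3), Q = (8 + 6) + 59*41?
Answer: √478493/6 ≈ 115.29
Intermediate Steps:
Q = 2433 (Q = 14 + 2419 = 2433)
r(k) = 1/(-3 + k)
H = -775/36 (H = -(-31*25)/(6*(-3 - 3)) = -(-775)/(6*(-6)) = -(-775)*(-1)/(6*6) = -⅙*775/6 = -775/36 ≈ -21.528)
v = 13313 (v = 15746 - 1*2433 = 15746 - 2433 = 13313)
√(v + H) = √(13313 - 775/36) = √(478493/36) = √478493/6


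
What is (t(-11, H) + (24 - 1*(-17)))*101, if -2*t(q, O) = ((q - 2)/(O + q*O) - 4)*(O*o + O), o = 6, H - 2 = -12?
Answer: -209171/20 ≈ -10459.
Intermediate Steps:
H = -10 (H = 2 - 12 = -10)
t(q, O) = -7*O*(-4 + (-2 + q)/(O + O*q))/2 (t(q, O) = -((q - 2)/(O + q*O) - 4)*(O*6 + O)/2 = -((-2 + q)/(O + O*q) - 4)*(6*O + O)/2 = -((-2 + q)/(O + O*q) - 4)*7*O/2 = -(-4 + (-2 + q)/(O + O*q))*7*O/2 = -7*O*(-4 + (-2 + q)/(O + O*q))/2)
(t(-11, H) + (24 - 1*(-17)))*101 = (7*(2 - 1*(-11) + 4*(-10) + 4*(-10)*(-11))/(2*(1 - 11)) + (24 - 1*(-17)))*101 = ((7/2)*(2 + 11 - 40 + 440)/(-10) + (24 + 17))*101 = ((7/2)*(-⅒)*413 + 41)*101 = (-2891/20 + 41)*101 = -2071/20*101 = -209171/20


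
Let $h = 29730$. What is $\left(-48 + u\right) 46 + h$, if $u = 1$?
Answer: $27568$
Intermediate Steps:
$\left(-48 + u\right) 46 + h = \left(-48 + 1\right) 46 + 29730 = \left(-47\right) 46 + 29730 = -2162 + 29730 = 27568$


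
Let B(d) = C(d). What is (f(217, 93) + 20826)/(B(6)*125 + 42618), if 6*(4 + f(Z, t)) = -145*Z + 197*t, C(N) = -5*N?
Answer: 27947/58302 ≈ 0.47935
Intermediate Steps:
f(Z, t) = -4 - 145*Z/6 + 197*t/6 (f(Z, t) = -4 + (-145*Z + 197*t)/6 = -4 + (-145*Z/6 + 197*t/6) = -4 - 145*Z/6 + 197*t/6)
B(d) = -5*d
(f(217, 93) + 20826)/(B(6)*125 + 42618) = ((-4 - 145/6*217 + (197/6)*93) + 20826)/(-5*6*125 + 42618) = ((-4 - 31465/6 + 6107/2) + 20826)/(-30*125 + 42618) = (-6584/3 + 20826)/(-3750 + 42618) = (55894/3)/38868 = (55894/3)*(1/38868) = 27947/58302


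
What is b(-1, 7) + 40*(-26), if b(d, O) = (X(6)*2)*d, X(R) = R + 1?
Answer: -1054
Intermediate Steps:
X(R) = 1 + R
b(d, O) = 14*d (b(d, O) = ((1 + 6)*2)*d = (7*2)*d = 14*d)
b(-1, 7) + 40*(-26) = 14*(-1) + 40*(-26) = -14 - 1040 = -1054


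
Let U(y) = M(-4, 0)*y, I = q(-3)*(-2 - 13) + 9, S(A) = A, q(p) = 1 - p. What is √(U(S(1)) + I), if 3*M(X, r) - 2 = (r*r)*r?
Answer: I*√453/3 ≈ 7.0946*I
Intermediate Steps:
M(X, r) = ⅔ + r³/3 (M(X, r) = ⅔ + ((r*r)*r)/3 = ⅔ + (r²*r)/3 = ⅔ + r³/3)
I = -51 (I = (1 - 1*(-3))*(-2 - 13) + 9 = (1 + 3)*(-15) + 9 = 4*(-15) + 9 = -60 + 9 = -51)
U(y) = 2*y/3 (U(y) = (⅔ + (⅓)*0³)*y = (⅔ + (⅓)*0)*y = (⅔ + 0)*y = 2*y/3)
√(U(S(1)) + I) = √((⅔)*1 - 51) = √(⅔ - 51) = √(-151/3) = I*√453/3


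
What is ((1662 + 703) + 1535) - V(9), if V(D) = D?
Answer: 3891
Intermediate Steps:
((1662 + 703) + 1535) - V(9) = ((1662 + 703) + 1535) - 1*9 = (2365 + 1535) - 9 = 3900 - 9 = 3891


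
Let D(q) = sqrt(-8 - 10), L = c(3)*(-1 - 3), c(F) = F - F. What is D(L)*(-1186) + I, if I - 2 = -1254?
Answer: -1252 - 3558*I*sqrt(2) ≈ -1252.0 - 5031.8*I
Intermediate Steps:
I = -1252 (I = 2 - 1254 = -1252)
c(F) = 0
L = 0 (L = 0*(-1 - 3) = 0*(-4) = 0)
D(q) = 3*I*sqrt(2) (D(q) = sqrt(-18) = 3*I*sqrt(2))
D(L)*(-1186) + I = (3*I*sqrt(2))*(-1186) - 1252 = -3558*I*sqrt(2) - 1252 = -1252 - 3558*I*sqrt(2)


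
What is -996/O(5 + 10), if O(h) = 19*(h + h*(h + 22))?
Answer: -166/1805 ≈ -0.091967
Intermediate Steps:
O(h) = 19*h + 19*h*(22 + h) (O(h) = 19*(h + h*(22 + h)) = 19*h + 19*h*(22 + h))
-996/O(5 + 10) = -996*1/(19*(5 + 10)*(23 + (5 + 10))) = -996*1/(285*(23 + 15)) = -996/(19*15*38) = -996/10830 = -996*1/10830 = -166/1805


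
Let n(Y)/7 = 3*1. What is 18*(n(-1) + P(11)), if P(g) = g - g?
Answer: 378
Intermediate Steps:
n(Y) = 21 (n(Y) = 7*(3*1) = 7*3 = 21)
P(g) = 0
18*(n(-1) + P(11)) = 18*(21 + 0) = 18*21 = 378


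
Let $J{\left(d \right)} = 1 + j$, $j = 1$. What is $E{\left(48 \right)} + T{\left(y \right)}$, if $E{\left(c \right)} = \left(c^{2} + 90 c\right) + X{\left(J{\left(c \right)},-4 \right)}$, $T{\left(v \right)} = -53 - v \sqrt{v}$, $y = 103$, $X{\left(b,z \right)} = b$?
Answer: $6573 - 103 \sqrt{103} \approx 5527.7$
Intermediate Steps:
$J{\left(d \right)} = 2$ ($J{\left(d \right)} = 1 + 1 = 2$)
$T{\left(v \right)} = -53 - v^{\frac{3}{2}}$
$E{\left(c \right)} = 2 + c^{2} + 90 c$ ($E{\left(c \right)} = \left(c^{2} + 90 c\right) + 2 = 2 + c^{2} + 90 c$)
$E{\left(48 \right)} + T{\left(y \right)} = \left(2 + 48^{2} + 90 \cdot 48\right) - \left(53 + 103^{\frac{3}{2}}\right) = \left(2 + 2304 + 4320\right) - \left(53 + 103 \sqrt{103}\right) = 6626 - \left(53 + 103 \sqrt{103}\right) = 6573 - 103 \sqrt{103}$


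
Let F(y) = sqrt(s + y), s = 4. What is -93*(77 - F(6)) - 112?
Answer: -7273 + 93*sqrt(10) ≈ -6978.9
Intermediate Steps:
F(y) = sqrt(4 + y)
-93*(77 - F(6)) - 112 = -93*(77 - sqrt(4 + 6)) - 112 = -93*(77 - sqrt(10)) - 112 = (-7161 + 93*sqrt(10)) - 112 = -7273 + 93*sqrt(10)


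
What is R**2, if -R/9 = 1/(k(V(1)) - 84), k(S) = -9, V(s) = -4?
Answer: 9/961 ≈ 0.0093652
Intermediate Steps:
R = 3/31 (R = -9/(-9 - 84) = -9/(-93) = -9*(-1/93) = 3/31 ≈ 0.096774)
R**2 = (3/31)**2 = 9/961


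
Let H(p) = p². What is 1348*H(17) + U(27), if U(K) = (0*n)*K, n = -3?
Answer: 389572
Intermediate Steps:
U(K) = 0 (U(K) = (0*(-3))*K = 0*K = 0)
1348*H(17) + U(27) = 1348*17² + 0 = 1348*289 + 0 = 389572 + 0 = 389572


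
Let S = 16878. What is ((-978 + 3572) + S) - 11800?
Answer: 7672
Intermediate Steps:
((-978 + 3572) + S) - 11800 = ((-978 + 3572) + 16878) - 11800 = (2594 + 16878) - 11800 = 19472 - 11800 = 7672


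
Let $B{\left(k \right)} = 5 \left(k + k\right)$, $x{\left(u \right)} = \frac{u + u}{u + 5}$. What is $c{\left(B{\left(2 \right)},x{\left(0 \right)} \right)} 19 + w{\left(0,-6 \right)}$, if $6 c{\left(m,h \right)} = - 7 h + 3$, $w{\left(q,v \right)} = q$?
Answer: $\frac{19}{2} \approx 9.5$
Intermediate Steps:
$x{\left(u \right)} = \frac{2 u}{5 + u}$
$B{\left(k \right)} = 10 k$ ($B{\left(k \right)} = 5 \cdot 2 k = 10 k$)
$c{\left(m,h \right)} = \frac{1}{2} - \frac{7 h}{6}$ ($c{\left(m,h \right)} = \frac{- 7 h + 3}{6} = \frac{3 - 7 h}{6} = \frac{1}{2} - \frac{7 h}{6}$)
$c{\left(B{\left(2 \right)},x{\left(0 \right)} \right)} 19 + w{\left(0,-6 \right)} = \left(\frac{1}{2} - \frac{7 \cdot 2 \cdot 0 \frac{1}{5 + 0}}{6}\right) 19 + 0 = \left(\frac{1}{2} - \frac{7 \cdot 2 \cdot 0 \cdot \frac{1}{5}}{6}\right) 19 + 0 = \left(\frac{1}{2} - 0\right) 19 + 0 = \left(\frac{1}{2} + 0\right) 19 + 0 = \frac{1}{2} \cdot 19 + 0 = \frac{19}{2} + 0 = \frac{19}{2}$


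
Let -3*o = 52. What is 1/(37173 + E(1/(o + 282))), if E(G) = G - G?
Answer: 1/37173 ≈ 2.6901e-5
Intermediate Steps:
o = -52/3 (o = -⅓*52 = -52/3 ≈ -17.333)
E(G) = 0
1/(37173 + E(1/(o + 282))) = 1/(37173 + 0) = 1/37173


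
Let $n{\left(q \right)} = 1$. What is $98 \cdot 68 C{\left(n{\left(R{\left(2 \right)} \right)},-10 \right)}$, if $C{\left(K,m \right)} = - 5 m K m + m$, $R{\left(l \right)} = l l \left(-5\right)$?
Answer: $-3398640$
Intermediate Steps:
$R{\left(l \right)} = - 5 l^{2}$ ($R{\left(l \right)} = l^{2} \left(-5\right) = - 5 l^{2}$)
$C{\left(K,m \right)} = m - 5 K m^{2}$ ($C{\left(K,m \right)} = - 5 K m m + m = - 5 K m^{2} + m = m - 5 K m^{2}$)
$98 \cdot 68 C{\left(n{\left(R{\left(2 \right)} \right)},-10 \right)} = 98 \cdot 68 \left(- 10 \left(1 - 5 \left(-10\right)\right)\right) = 6664 \left(- 10 \left(1 + 50\right)\right) = 6664 \left(\left(-10\right) 51\right) = 6664 \left(-510\right) = -3398640$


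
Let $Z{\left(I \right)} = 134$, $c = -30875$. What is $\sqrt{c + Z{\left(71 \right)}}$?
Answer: $i \sqrt{30741} \approx 175.33 i$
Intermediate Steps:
$\sqrt{c + Z{\left(71 \right)}} = \sqrt{-30875 + 134} = \sqrt{-30741} = i \sqrt{30741}$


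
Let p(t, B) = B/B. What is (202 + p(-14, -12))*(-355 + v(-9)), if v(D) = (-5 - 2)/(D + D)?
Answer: -1295749/18 ≈ -71986.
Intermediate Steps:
p(t, B) = 1
v(D) = -7/(2*D) (v(D) = -7*1/(2*D) = -7/(2*D))
(202 + p(-14, -12))*(-355 + v(-9)) = (202 + 1)*(-355 - 7/2/(-9)) = 203*(-355 - 7/2*(-⅑)) = 203*(-355 + 7/18) = 203*(-6383/18) = -1295749/18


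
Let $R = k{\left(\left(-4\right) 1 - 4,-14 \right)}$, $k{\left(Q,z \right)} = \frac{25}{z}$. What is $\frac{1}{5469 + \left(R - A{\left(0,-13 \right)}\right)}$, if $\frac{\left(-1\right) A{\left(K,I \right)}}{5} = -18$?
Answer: $\frac{14}{75281} \approx 0.00018597$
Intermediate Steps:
$A{\left(K,I \right)} = 90$ ($A{\left(K,I \right)} = \left(-5\right) \left(-18\right) = 90$)
$R = - \frac{25}{14}$ ($R = \frac{25}{-14} = 25 \left(- \frac{1}{14}\right) = - \frac{25}{14} \approx -1.7857$)
$\frac{1}{5469 + \left(R - A{\left(0,-13 \right)}\right)} = \frac{1}{5469 - \frac{1285}{14}} = \frac{1}{\frac{75281}{14}} = \frac{14}{75281}$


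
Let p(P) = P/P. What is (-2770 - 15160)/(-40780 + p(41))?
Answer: 17930/40779 ≈ 0.43969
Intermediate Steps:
p(P) = 1
(-2770 - 15160)/(-40780 + p(41)) = (-2770 - 15160)/(-40780 + 1) = -17930/(-40779) = -17930*(-1/40779) = 17930/40779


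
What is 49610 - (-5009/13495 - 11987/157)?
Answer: 105272002128/2118715 ≈ 49687.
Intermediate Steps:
49610 - (-5009/13495 - 11987/157) = 49610 - 1*(-162550978/2118715) = 49610 + 162550978/2118715 = 105272002128/2118715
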